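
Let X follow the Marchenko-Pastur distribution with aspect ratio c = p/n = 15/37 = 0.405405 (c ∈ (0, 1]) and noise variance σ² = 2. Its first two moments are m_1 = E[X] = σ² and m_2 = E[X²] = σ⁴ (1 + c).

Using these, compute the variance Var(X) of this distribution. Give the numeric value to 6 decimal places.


m_1 = E[X] = σ² = 2, so m_1² = 4.
m_2 = E[X²] = σ⁴ (1 + c) = 4 · (1 + 0.405405) = 4 · 1.405405 = 5.621622.
(Note m_2 − m_1² simplifies to c · σ⁴ = 0.405405 · 4.)

Var(X) = m_2 − m_1² = 5.621622 − 4 = 1.621622.


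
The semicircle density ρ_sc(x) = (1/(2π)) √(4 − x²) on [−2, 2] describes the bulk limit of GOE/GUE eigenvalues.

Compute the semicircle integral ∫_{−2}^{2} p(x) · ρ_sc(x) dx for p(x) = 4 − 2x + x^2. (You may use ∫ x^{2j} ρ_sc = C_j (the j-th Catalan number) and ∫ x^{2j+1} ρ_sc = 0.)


Write p(x) = Σ a_i x^i, split into monomials and integrate each against ρ_sc separately.
Using ∫ x^{2j} ρ_sc = C_j = (1/(j+1)) C(2j, j) (Catalan numbers) and ∫ x^{2j+1} ρ_sc = 0 (odd monomials vanish by symmetry):
  i = 0 (even): a_0 · C_{0} = 4 · 1 = 4
  i = 1 (odd): ∫ x^1 ρ_sc = 0 (vanishes)
  i = 2 (even): a_2 · C_{1} = 1 · 1 = 1

Summing the contributions: ∫_{−2}^{2} p(x) ρ_sc(x) dx = 4 + 1 = 5.


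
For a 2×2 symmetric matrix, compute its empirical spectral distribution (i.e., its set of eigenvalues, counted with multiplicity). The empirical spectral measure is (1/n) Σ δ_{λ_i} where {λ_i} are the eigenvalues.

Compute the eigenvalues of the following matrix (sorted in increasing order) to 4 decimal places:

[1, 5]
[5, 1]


Since M is real symmetric, both eigenvalues are real; they are the roots of det(λI − M) = λ² − (tr M) λ + det M.
tr M = 1 + 1 = 2.
det M = 1·1 − 5² = 1 − 25 = -24.
Characteristic polynomial: λ² − 2λ − 24 = 0.
Discriminant Δ = (tr M)² − 4·det M = 4 − (-96) = 100; √Δ = 10.000000.
λ = (tr M ± √Δ)/2 = (2 ± 10.000000)/2, giving (tr M − √Δ)/2 = -4.0000 and (tr M + √Δ)/2 = 6.0000.

Eigenvalues sorted in increasing order: [-4.0000, 6.0000].


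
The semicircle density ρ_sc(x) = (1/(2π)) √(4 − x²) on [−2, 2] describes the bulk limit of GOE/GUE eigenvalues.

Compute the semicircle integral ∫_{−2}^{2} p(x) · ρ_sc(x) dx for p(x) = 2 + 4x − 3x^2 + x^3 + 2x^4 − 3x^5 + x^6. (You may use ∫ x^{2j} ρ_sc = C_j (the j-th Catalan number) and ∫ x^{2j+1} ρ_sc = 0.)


Write p(x) = Σ a_i x^i, split into monomials and integrate each against ρ_sc separately.
Using ∫ x^{2j} ρ_sc = C_j = (1/(j+1)) C(2j, j) (Catalan numbers) and ∫ x^{2j+1} ρ_sc = 0 (odd monomials vanish by symmetry):
  i = 0 (even): a_0 · C_{0} = 2 · 1 = 2
  i = 1 (odd): ∫ x^1 ρ_sc = 0 (vanishes)
  i = 2 (even): a_2 · C_{1} = -3 · 1 = -3
  i = 3 (odd): ∫ x^3 ρ_sc = 0 (vanishes)
  i = 4 (even): a_4 · C_{2} = 2 · 2 = 4
  i = 5 (odd): ∫ x^5 ρ_sc = 0 (vanishes)
  i = 6 (even): a_6 · C_{3} = 1 · 5 = 5

Summing the contributions: ∫_{−2}^{2} p(x) ρ_sc(x) dx = 2 + (-3) + 4 + 5 = 8.


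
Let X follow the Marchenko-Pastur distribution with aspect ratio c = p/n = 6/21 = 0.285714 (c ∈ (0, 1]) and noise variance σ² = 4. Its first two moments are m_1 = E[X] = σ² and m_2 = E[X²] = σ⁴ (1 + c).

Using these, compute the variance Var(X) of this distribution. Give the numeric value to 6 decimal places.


m_1 = E[X] = σ² = 4, so m_1² = 16.
m_2 = E[X²] = σ⁴ (1 + c) = 16 · (1 + 0.285714) = 16 · 1.285714 = 20.571429.
(Note m_2 − m_1² simplifies to c · σ⁴ = 0.285714 · 16.)

Var(X) = m_2 − m_1² = 20.571429 − 16 = 4.571429.


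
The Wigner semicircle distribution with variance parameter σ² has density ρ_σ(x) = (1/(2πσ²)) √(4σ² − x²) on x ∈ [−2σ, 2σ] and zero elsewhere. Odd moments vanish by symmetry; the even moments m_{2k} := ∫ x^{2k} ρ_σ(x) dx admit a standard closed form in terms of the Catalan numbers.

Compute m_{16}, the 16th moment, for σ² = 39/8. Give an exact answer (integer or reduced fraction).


By the scaled semicircle moment identity, m_{2k} = σ^{2k} · C_k with k = 8.
C_8 = (1/(k+1)) · C(2k, k) = (1/9) · C(16, 8) = (1/9) · 12870 = 1430.
σ^{2k} = (σ²)^k = (39/8)^8 = 5352009260481/16777216.

Therefore m_{16} = σ^{16} · C_8 = (5352009260481/16777216) · 1430 = 3826686621243915/8388608.


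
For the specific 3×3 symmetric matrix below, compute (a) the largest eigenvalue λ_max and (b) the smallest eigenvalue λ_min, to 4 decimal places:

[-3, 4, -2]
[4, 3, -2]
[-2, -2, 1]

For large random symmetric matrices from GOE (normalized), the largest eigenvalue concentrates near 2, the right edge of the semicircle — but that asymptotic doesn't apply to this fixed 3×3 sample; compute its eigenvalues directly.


Since M is real symmetric, all three eigenvalues are real; they are the roots of det(λI − M) = λ³ − (tr M) λ² + s λ − det M, where s is the sum of the principal 2×2 minors.
tr M = -3 + 3 + 1 = 1.
s = ((-3)·3 − 4²) + ((-3)·1 − (-2)²) + (3·1 − (-2)²) = -25 + (-7) + (-1) = -33.
det M (expand along row 1) = (-3)·(-1) − 4·0 + (-2)·(-2) = 7.
Characteristic polynomial: λ³ − λ² − 33λ − 7 = 0.
Substitute λ = y + (tr M)/3 = y + 0.333333 to remove the quadratic term: y³ + p·y + q = 0 with p = s − (tr M)²/3 = -33.333333 and q = −2(tr M)³/27 + (tr M)·s/3 − det M = -18.074074.
Three real roots ⇒ use the trigonometric (Viète) form: r = 2√(−p/3) = 6.666667, φ = arccos(3q/(p·r)) = arccos(0.244000) = 1.324308 rad.
y_k = r·cos(φ/3 − 2πk/3) for k = 0, 1, 2 gives y = 6.027594, -0.547136, -5.480458.
λ_k = y_k + 0.333333 gives λ = 6.3609, -0.2138, -5.1471 (check: the sum is 1.0000 = tr M).

Hence λ_max = 6.3609 and λ_min = -5.1471.


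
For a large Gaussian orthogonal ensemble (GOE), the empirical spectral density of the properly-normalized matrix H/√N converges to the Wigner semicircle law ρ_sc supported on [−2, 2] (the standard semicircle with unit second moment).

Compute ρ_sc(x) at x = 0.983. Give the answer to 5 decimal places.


ρ_sc(x) = (1/(2π)) √(4 − x²). With x = 0.983:
  4 − x² = 4 − (0.983)² = 4 − 0.966289 = 3.033711.
  √(4 − x²) = 1.741755.
  1/(2π) = 0.159155.
  ρ_sc(0.983) = 0.159155 · 1.741755 = 0.277209.

Rounded to 5 decimal places: ρ_sc(0.983) ≈ 0.27721.


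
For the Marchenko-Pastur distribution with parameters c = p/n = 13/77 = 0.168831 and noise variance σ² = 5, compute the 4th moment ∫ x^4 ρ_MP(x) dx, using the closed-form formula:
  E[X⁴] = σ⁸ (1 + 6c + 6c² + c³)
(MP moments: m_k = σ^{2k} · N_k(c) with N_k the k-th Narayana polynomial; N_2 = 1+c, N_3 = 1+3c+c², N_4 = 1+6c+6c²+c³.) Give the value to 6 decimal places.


E[X⁴] = σ⁸ (1 + 6c + 6c² + c³) (fourth MP moment). With σ² = 5 (so σ⁸ = 625) and c = 13/77 = 0.168831: E[X⁴] = 625 · (1 + 6·0.168831 + 6·(0.168831)² + (0.168831)³) = 625 · 2.188823.

So E[X^4] = 1368.014470.


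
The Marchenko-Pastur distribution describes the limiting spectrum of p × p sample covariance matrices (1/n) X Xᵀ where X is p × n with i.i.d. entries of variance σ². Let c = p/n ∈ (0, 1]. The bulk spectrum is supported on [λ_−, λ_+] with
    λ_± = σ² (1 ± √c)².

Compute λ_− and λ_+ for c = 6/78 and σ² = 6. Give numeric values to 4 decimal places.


c = 6/78 = 0.076923; √c = 0.277350.
λ_− = σ² (1 − √c)² = 6 · (1 − 0.277350)² = 6 · (0.722650)² = 3.133337.
λ_+ = σ² (1 + √c)² = 6 · (1 + 0.277350)² = 6 · (1.277350)² = 9.789740.

Rounded to 4 decimal places: λ_− ≈ 3.1333, λ_+ ≈ 9.7897.


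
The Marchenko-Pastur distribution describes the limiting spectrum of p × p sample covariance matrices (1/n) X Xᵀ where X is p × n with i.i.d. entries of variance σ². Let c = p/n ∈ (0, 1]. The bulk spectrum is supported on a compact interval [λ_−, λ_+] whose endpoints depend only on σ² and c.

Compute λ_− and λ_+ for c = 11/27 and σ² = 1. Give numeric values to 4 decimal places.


c = 11/27 = 0.407407; √c = 0.638285.
λ_− = σ² (1 − √c)² = 1 · (1 − 0.638285)² = 1 · (0.361715)² = 0.130838.
λ_+ = σ² (1 + √c)² = 1 · (1 + 0.638285)² = 1 · (1.638285)² = 2.683977.

Rounded to 4 decimal places: λ_− ≈ 0.1308, λ_+ ≈ 2.6840.


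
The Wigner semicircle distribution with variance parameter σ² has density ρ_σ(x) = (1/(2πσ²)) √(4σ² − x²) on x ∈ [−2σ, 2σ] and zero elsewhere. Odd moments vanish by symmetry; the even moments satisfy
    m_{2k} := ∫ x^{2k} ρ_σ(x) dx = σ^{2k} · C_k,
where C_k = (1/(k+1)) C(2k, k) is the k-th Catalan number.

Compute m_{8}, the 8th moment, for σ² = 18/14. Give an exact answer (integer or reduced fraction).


By the scaled semicircle moment identity, m_{2k} = σ^{2k} · C_k with k = 4.
C_4 = (1/(k+1)) · C(2k, k) = (1/5) · C(8, 4) = (1/5) · 70 = 14.
σ^{2k} = (σ²)^k = (18/14)^4 = 6561/2401.

Therefore m_{8} = σ^{8} · C_4 = (6561/2401) · 14 = 13122/343.


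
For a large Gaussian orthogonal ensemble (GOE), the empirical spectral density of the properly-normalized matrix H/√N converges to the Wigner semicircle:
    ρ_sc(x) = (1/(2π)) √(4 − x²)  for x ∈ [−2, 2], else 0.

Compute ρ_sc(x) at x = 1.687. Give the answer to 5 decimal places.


ρ_sc(x) = (1/(2π)) √(4 − x²). With x = 1.687:
  4 − x² = 4 − (1.687)² = 4 − 2.845969 = 1.154031.
  √(4 − x²) = 1.074258.
  1/(2π) = 0.159155.
  ρ_sc(1.687) = 0.159155 · 1.074258 = 0.170974.

Rounded to 5 decimal places: ρ_sc(1.687) ≈ 0.17097.


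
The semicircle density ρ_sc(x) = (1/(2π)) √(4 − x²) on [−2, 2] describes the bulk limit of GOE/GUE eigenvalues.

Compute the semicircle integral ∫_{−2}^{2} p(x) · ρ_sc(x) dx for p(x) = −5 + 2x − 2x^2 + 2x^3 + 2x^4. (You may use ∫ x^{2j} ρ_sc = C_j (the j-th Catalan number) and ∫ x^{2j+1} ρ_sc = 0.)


Write p(x) = Σ a_i x^i, split into monomials and integrate each against ρ_sc separately.
Using ∫ x^{2j} ρ_sc = C_j = (1/(j+1)) C(2j, j) (Catalan numbers) and ∫ x^{2j+1} ρ_sc = 0 (odd monomials vanish by symmetry):
  i = 0 (even): a_0 · C_{0} = -5 · 1 = -5
  i = 1 (odd): ∫ x^1 ρ_sc = 0 (vanishes)
  i = 2 (even): a_2 · C_{1} = -2 · 1 = -2
  i = 3 (odd): ∫ x^3 ρ_sc = 0 (vanishes)
  i = 4 (even): a_4 · C_{2} = 2 · 2 = 4

Summing the contributions: ∫_{−2}^{2} p(x) ρ_sc(x) dx = (-5) + (-2) + 4 = -3.


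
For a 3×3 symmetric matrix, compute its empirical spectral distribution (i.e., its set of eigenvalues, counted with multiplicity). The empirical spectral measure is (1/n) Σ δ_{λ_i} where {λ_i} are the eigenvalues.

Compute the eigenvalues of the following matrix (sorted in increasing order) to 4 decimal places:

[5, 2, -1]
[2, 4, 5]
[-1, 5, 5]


Since M is real symmetric, all three eigenvalues are real; they are the roots of det(λI − M) = λ³ − (tr M) λ² + s λ − det M, where s is the sum of the principal 2×2 minors.
tr M = 5 + 4 + 5 = 14.
s = (5·4 − 2²) + (5·5 − (-1)²) + (4·5 − 5²) = 16 + 24 + (-5) = 35.
det M (expand along row 1) = 5·(-5) − 2·15 + (-1)·14 = -69.
Characteristic polynomial: λ³ − 14λ² + 35λ + 69 = 0.
Substitute λ = y + (tr M)/3 = y + 4.666667 to remove the quadratic term: y³ + p·y + q = 0 with p = s − (tr M)²/3 = -30.333333 and q = −2(tr M)³/27 + (tr M)·s/3 − det M = 29.074074.
Three real roots ⇒ use the trigonometric (Viète) form: r = 2√(−p/3) = 6.359595, φ = arccos(3q/(p·r)) = arccos(-0.452145) = 2.039965 rad.
y_k = r·cos(φ/3 − 2πk/3) for k = 0, 1, 2 gives y = 4.945094, 0.990525, -5.935619.
λ_k = y_k + 4.666667 gives λ = 9.6118, 5.6572, -1.2690 (check: the sum is 14.0000 = tr M).

Eigenvalues sorted in increasing order: [-1.2690, 5.6572, 9.6118].


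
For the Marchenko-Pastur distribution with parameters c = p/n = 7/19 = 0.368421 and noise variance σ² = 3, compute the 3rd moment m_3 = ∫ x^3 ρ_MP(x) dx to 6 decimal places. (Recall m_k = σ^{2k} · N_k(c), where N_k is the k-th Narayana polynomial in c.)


E[X³] = σ⁶ (1 + 3c + c²) (third MP moment). With σ² = 3 (so σ⁶ = 27) and c = 7/19 = 0.368421: E[X³] = 27 · (1 + 3·0.368421 + (0.368421)²) = 27 · 2.240997.

So E[X^3] = 60.506925.


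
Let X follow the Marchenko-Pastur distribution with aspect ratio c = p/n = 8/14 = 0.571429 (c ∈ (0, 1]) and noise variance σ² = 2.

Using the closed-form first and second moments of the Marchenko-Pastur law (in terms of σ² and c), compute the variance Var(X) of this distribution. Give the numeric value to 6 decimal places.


Recall the MP moments m_1 = E[X] = σ² and m_2 = E[X²] = σ⁴ (1 + c).
m_1 = E[X] = σ² = 2, so m_1² = 4.
m_2 = E[X²] = σ⁴ (1 + c) = 4 · (1 + 0.571429) = 4 · 1.571429 = 6.285714.
(Note m_2 − m_1² simplifies to c · σ⁴ = 0.571429 · 4.)

Var(X) = m_2 − m_1² = 6.285714 − 4 = 2.285714.


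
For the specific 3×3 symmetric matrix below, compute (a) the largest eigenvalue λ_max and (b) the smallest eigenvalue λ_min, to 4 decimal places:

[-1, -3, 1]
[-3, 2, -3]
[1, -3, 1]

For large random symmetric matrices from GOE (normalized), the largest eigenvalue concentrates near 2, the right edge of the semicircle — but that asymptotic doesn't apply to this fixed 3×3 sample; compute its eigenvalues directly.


Since M is real symmetric, all three eigenvalues are real; they are the roots of det(λI − M) = λ³ − (tr M) λ² + s λ − det M, where s is the sum of the principal 2×2 minors.
tr M = -1 + 2 + 1 = 2.
s = ((-1)·2 − (-3)²) + ((-1)·1 − 1²) + (2·1 − (-3)²) = -11 + (-2) + (-7) = -20.
det M (expand along row 1) = (-1)·(-7) − (-3)·0 + 1·7 = 14.
Characteristic polynomial: λ³ − 2λ² − 20λ − 14 = 0.
Substitute λ = y + (tr M)/3 = y + 0.666667 to remove the quadratic term: y³ + p·y + q = 0 with p = s − (tr M)²/3 = -21.333333 and q = −2(tr M)³/27 + (tr M)·s/3 − det M = -27.925926.
Three real roots ⇒ use the trigonometric (Viète) form: r = 2√(−p/3) = 5.333333, φ = arccos(3q/(p·r)) = arccos(0.736328) = 0.743169 rad.
y_k = r·cos(φ/3 − 2πk/3) for k = 0, 1, 2 gives y = 5.170524, -1.452745, -3.717779.
λ_k = y_k + 0.666667 gives λ = 5.8372, -0.7861, -3.0511 (check: the sum is 2.0000 = tr M).

Hence λ_max = 5.8372 and λ_min = -3.0511.


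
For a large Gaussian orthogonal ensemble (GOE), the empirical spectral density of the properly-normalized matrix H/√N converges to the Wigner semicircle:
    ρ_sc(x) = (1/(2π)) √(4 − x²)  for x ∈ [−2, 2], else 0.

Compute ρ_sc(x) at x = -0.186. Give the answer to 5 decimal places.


ρ_sc(x) = (1/(2π)) √(4 − x²). With x = -0.186:
  4 − x² = 4 − (-0.186)² = 4 − 0.034596 = 3.965404.
  √(4 − x²) = 1.991332.
  1/(2π) = 0.159155.
  ρ_sc(-0.186) = 0.159155 · 1.991332 = 0.316930.

Rounded to 5 decimal places: ρ_sc(-0.186) ≈ 0.31693.


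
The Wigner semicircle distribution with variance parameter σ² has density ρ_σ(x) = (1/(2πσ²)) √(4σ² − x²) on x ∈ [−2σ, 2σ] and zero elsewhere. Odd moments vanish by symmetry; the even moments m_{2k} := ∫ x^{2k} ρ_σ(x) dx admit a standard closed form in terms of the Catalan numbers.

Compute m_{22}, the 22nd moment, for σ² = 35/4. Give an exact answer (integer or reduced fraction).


By the scaled semicircle moment identity, m_{2k} = σ^{2k} · C_k with k = 11.
C_11 = (1/(k+1)) · C(2k, k) = (1/12) · C(22, 11) = (1/12) · 705432 = 58786.
σ^{2k} = (σ²)^k = (35/4)^11 = 96549157373046875/4194304.

Therefore m_{22} = σ^{22} · C_11 = (96549157373046875/4194304) · 58786 = 2837869382665966796875/2097152.


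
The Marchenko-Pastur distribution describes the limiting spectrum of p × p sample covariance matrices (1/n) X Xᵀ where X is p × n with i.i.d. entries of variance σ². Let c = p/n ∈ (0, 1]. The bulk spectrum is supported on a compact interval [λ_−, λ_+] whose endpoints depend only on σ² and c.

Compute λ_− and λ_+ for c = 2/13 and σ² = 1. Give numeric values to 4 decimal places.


c = 2/13 = 0.153846; √c = 0.392232.
λ_− = σ² (1 − √c)² = 1 · (1 − 0.392232)² = 1 · (0.607768)² = 0.369382.
λ_+ = σ² (1 + √c)² = 1 · (1 + 0.392232)² = 1 · (1.392232)² = 1.938311.

Rounded to 4 decimal places: λ_− ≈ 0.3694, λ_+ ≈ 1.9383.


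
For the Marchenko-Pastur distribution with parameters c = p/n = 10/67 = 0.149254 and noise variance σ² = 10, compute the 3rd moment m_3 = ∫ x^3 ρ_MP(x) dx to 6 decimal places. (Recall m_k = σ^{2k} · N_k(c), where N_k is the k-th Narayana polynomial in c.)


E[X³] = σ⁶ (1 + 3c + c²) (third MP moment). With σ² = 10 (so σ⁶ = 1000) and c = 10/67 = 0.149254: E[X³] = 1000 · (1 + 3·0.149254 + (0.149254)²) = 1000 · 1.470038.

So E[X^3] = 1470.037870.


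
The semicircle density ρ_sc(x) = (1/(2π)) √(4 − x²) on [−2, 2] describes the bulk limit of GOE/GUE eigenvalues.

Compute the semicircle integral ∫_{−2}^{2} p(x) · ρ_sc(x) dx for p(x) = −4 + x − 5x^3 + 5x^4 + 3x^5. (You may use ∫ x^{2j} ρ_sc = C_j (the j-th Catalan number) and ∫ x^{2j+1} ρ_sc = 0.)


Write p(x) = Σ a_i x^i, split into monomials and integrate each against ρ_sc separately.
Using ∫ x^{2j} ρ_sc = C_j = (1/(j+1)) C(2j, j) (Catalan numbers) and ∫ x^{2j+1} ρ_sc = 0 (odd monomials vanish by symmetry):
  i = 0 (even): a_0 · C_{0} = -4 · 1 = -4
  i = 1 (odd): ∫ x^1 ρ_sc = 0 (vanishes)
  i = 3 (odd): ∫ x^3 ρ_sc = 0 (vanishes)
  i = 4 (even): a_4 · C_{2} = 5 · 2 = 10
  i = 5 (odd): ∫ x^5 ρ_sc = 0 (vanishes)

Summing the contributions: ∫_{−2}^{2} p(x) ρ_sc(x) dx = (-4) + 10 = 6.


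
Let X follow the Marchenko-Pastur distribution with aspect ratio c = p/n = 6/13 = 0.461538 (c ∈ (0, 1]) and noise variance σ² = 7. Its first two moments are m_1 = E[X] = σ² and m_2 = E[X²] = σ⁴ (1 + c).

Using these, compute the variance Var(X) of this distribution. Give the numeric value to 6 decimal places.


m_1 = E[X] = σ² = 7, so m_1² = 49.
m_2 = E[X²] = σ⁴ (1 + c) = 49 · (1 + 0.461538) = 49 · 1.461538 = 71.615385.
(Note m_2 − m_1² simplifies to c · σ⁴ = 0.461538 · 49.)

Var(X) = m_2 − m_1² = 71.615385 − 49 = 22.615385.


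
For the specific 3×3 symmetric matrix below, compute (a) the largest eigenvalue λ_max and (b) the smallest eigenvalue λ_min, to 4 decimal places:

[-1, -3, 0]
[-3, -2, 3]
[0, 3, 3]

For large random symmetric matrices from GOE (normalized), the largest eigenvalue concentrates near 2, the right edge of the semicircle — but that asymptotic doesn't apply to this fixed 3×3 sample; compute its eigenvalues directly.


Since M is real symmetric, all three eigenvalues are real; they are the roots of det(λI − M) = λ³ − (tr M) λ² + s λ − det M, where s is the sum of the principal 2×2 minors.
tr M = -1 + (-2) + 3 = 0.
s = ((-1)·(-2) − (-3)²) + ((-1)·3 − 0²) + ((-2)·3 − 3²) = -7 + (-3) + (-15) = -25.
det M (expand along row 1) = (-1)·(-15) − (-3)·(-9) + 0·(-9) = -12.
Characteristic polynomial: λ³ − 25λ + 12 = 0.
Substitute λ = y + (tr M)/3 = y + 0.000000 to remove the quadratic term: y³ + p·y + q = 0 with p = s − (tr M)²/3 = -25.000000 and q = −2(tr M)³/27 + (tr M)·s/3 − det M = 12.000000.
Three real roots ⇒ use the trigonometric (Viète) form: r = 2√(−p/3) = 5.773503, φ = arccos(3q/(p·r)) = arccos(-0.249415) = 1.822873 rad.
y_k = r·cos(φ/3 − 2πk/3) for k = 0, 1, 2 gives y = 4.740084, 0.484551, -5.224635.
λ_k = y_k + 0.000000 gives λ = 4.7401, 0.4846, -5.2246 (check: the sum is 0.0000 = tr M).

Hence λ_max = 4.7401 and λ_min = -5.2246.


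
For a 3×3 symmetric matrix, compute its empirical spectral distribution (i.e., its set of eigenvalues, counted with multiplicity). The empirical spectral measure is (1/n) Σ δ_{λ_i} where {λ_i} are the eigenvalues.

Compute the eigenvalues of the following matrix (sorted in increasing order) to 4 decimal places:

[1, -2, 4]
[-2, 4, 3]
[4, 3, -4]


Since M is real symmetric, all three eigenvalues are real; they are the roots of det(λI − M) = λ³ − (tr M) λ² + s λ − det M, where s is the sum of the principal 2×2 minors.
tr M = 1 + 4 + (-4) = 1.
s = (1·4 − (-2)²) + (1·(-4) − 4²) + (4·(-4) − 3²) = 0 + (-20) + (-25) = -45.
det M (expand along row 1) = 1·(-25) − (-2)·(-4) + 4·(-22) = -121.
Characteristic polynomial: λ³ − λ² − 45λ + 121 = 0.
Substitute λ = y + (tr M)/3 = y + 0.333333 to remove the quadratic term: y³ + p·y + q = 0 with p = s − (tr M)²/3 = -45.333333 and q = −2(tr M)³/27 + (tr M)·s/3 − det M = 105.925926.
Three real roots ⇒ use the trigonometric (Viète) form: r = 2√(−p/3) = 7.774603, φ = arccos(3q/(p·r)) = arccos(-0.901629) = 2.694317 rad.
y_k = r·cos(φ/3 − 2πk/3) for k = 0, 1, 2 gives y = 4.844299, 2.844055, -7.688354.
λ_k = y_k + 0.333333 gives λ = 5.1776, 3.1774, -7.3550 (check: the sum is 1.0000 = tr M).

Eigenvalues sorted in increasing order: [-7.3550, 3.1774, 5.1776].


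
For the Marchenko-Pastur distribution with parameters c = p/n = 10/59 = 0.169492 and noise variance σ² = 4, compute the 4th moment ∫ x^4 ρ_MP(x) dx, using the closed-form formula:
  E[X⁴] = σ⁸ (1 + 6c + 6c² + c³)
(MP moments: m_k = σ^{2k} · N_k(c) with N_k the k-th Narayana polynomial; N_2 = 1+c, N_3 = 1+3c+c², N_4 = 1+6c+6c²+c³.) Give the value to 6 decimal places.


E[X⁴] = σ⁸ (1 + 6c + 6c² + c³) (fourth MP moment). With σ² = 4 (so σ⁸ = 256) and c = 10/59 = 0.169492: E[X⁴] = 256 · (1 + 6·0.169492 + 6·(0.169492)² + (0.169492)³) = 256 · 2.194182.

So E[X^4] = 561.710710.


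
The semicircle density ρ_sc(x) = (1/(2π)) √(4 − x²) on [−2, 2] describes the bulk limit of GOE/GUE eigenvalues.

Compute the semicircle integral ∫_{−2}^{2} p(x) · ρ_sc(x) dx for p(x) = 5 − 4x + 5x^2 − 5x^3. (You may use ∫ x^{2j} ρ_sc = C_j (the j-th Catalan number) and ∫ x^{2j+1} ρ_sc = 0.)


Write p(x) = Σ a_i x^i, split into monomials and integrate each against ρ_sc separately.
Using ∫ x^{2j} ρ_sc = C_j = (1/(j+1)) C(2j, j) (Catalan numbers) and ∫ x^{2j+1} ρ_sc = 0 (odd monomials vanish by symmetry):
  i = 0 (even): a_0 · C_{0} = 5 · 1 = 5
  i = 1 (odd): ∫ x^1 ρ_sc = 0 (vanishes)
  i = 2 (even): a_2 · C_{1} = 5 · 1 = 5
  i = 3 (odd): ∫ x^3 ρ_sc = 0 (vanishes)

Summing the contributions: ∫_{−2}^{2} p(x) ρ_sc(x) dx = 5 + 5 = 10.


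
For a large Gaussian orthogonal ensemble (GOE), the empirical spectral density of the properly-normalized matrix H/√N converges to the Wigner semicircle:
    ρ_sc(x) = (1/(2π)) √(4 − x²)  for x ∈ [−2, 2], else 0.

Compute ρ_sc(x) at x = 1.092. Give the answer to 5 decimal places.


ρ_sc(x) = (1/(2π)) √(4 − x²). With x = 1.092:
  4 − x² = 4 − (1.092)² = 4 − 1.192464 = 2.807536.
  √(4 − x²) = 1.675570.
  1/(2π) = 0.159155.
  ρ_sc(1.092) = 0.159155 · 1.675570 = 0.266675.

Rounded to 5 decimal places: ρ_sc(1.092) ≈ 0.26668.


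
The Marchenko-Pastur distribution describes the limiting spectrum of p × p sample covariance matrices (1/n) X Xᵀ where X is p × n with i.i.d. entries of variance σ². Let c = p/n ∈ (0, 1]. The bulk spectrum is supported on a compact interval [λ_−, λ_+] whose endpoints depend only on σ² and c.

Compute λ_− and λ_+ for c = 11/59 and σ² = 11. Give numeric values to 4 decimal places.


c = 11/59 = 0.186441; √c = 0.431788.
λ_− = σ² (1 − √c)² = 11 · (1 − 0.431788)² = 11 · (0.568212)² = 3.551517.
λ_+ = σ² (1 + √c)² = 11 · (1 + 0.431788)² = 11 · (1.431788)² = 22.550178.

Rounded to 4 decimal places: λ_− ≈ 3.5515, λ_+ ≈ 22.5502.


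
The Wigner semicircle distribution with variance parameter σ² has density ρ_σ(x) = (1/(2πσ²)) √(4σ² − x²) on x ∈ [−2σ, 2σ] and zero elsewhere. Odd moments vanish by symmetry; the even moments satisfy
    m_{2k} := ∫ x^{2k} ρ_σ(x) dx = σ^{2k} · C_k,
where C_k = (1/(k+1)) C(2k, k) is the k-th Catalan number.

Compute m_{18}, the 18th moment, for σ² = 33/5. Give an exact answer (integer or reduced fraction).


By the scaled semicircle moment identity, m_{2k} = σ^{2k} · C_k with k = 9.
C_9 = (1/(k+1)) · C(2k, k) = (1/10) · C(18, 9) = (1/10) · 48620 = 4862.
σ^{2k} = (σ²)^k = (33/5)^9 = 46411484401953/1953125.

Therefore m_{18} = σ^{18} · C_9 = (46411484401953/1953125) · 4862 = 225652637162295486/1953125.


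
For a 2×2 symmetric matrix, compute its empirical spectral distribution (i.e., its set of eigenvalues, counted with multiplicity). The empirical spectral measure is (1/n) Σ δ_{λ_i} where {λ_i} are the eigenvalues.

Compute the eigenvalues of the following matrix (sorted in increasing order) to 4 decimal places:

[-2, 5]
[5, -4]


Since M is real symmetric, both eigenvalues are real; they are the roots of det(λI − M) = λ² − (tr M) λ + det M.
tr M = -2 + (-4) = -6.
det M = (-2)·(-4) − 5² = 8 − 25 = -17.
Characteristic polynomial: λ² + 6λ − 17 = 0.
Discriminant Δ = (tr M)² − 4·det M = 36 − (-68) = 104; √Δ = 10.198039.
λ = (tr M ± √Δ)/2 = (-6 ± 10.198039)/2, giving (tr M − √Δ)/2 = -8.0990 and (tr M + √Δ)/2 = 2.0990.

Eigenvalues sorted in increasing order: [-8.0990, 2.0990].


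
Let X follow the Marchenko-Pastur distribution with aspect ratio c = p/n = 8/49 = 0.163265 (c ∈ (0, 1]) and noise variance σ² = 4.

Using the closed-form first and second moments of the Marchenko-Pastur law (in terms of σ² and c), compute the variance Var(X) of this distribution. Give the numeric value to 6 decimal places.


Recall the MP moments m_1 = E[X] = σ² and m_2 = E[X²] = σ⁴ (1 + c).
m_1 = E[X] = σ² = 4, so m_1² = 16.
m_2 = E[X²] = σ⁴ (1 + c) = 16 · (1 + 0.163265) = 16 · 1.163265 = 18.612245.
(Note m_2 − m_1² simplifies to c · σ⁴ = 0.163265 · 16.)

Var(X) = m_2 − m_1² = 18.612245 − 16 = 2.612245.


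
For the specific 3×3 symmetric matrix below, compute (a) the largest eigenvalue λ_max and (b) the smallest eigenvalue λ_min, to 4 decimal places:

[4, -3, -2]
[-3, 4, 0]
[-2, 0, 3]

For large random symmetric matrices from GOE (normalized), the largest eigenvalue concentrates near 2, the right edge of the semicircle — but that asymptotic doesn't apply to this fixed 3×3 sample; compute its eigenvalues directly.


Since M is real symmetric, all three eigenvalues are real; they are the roots of det(λI − M) = λ³ − (tr M) λ² + s λ − det M, where s is the sum of the principal 2×2 minors.
tr M = 4 + 4 + 3 = 11.
s = (4·4 − (-3)²) + (4·3 − (-2)²) + (4·3 − 0²) = 7 + 8 + 12 = 27.
det M (expand along row 1) = 4·12 − (-3)·(-9) + (-2)·8 = 5.
Characteristic polynomial: λ³ − 11λ² + 27λ − 5 = 0.
Substitute λ = y + (tr M)/3 = y + 3.666667 to remove the quadratic term: y³ + p·y + q = 0 with p = s − (tr M)²/3 = -13.333333 and q = −2(tr M)³/27 + (tr M)·s/3 − det M = -4.592593.
Three real roots ⇒ use the trigonometric (Viète) form: r = 2√(−p/3) = 4.216370, φ = arccos(3q/(p·r)) = arccos(0.245077) = 1.323198 rad.
y_k = r·cos(φ/3 − 2πk/3) for k = 0, 1, 2 gives y = 3.812852, -0.347594, -3.465257.
λ_k = y_k + 3.666667 gives λ = 7.4795, 3.3191, 0.2014 (check: the sum is 11.0000 = tr M).

Hence λ_max = 7.4795 and λ_min = 0.2014.


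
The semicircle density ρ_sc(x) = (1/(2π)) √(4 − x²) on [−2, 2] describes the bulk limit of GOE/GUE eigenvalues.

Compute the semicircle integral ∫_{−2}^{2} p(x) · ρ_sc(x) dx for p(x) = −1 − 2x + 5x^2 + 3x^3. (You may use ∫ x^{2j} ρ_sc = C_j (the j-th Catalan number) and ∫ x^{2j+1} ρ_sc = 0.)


Write p(x) = Σ a_i x^i, split into monomials and integrate each against ρ_sc separately.
Using ∫ x^{2j} ρ_sc = C_j = (1/(j+1)) C(2j, j) (Catalan numbers) and ∫ x^{2j+1} ρ_sc = 0 (odd monomials vanish by symmetry):
  i = 0 (even): a_0 · C_{0} = -1 · 1 = -1
  i = 1 (odd): ∫ x^1 ρ_sc = 0 (vanishes)
  i = 2 (even): a_2 · C_{1} = 5 · 1 = 5
  i = 3 (odd): ∫ x^3 ρ_sc = 0 (vanishes)

Summing the contributions: ∫_{−2}^{2} p(x) ρ_sc(x) dx = (-1) + 5 = 4.


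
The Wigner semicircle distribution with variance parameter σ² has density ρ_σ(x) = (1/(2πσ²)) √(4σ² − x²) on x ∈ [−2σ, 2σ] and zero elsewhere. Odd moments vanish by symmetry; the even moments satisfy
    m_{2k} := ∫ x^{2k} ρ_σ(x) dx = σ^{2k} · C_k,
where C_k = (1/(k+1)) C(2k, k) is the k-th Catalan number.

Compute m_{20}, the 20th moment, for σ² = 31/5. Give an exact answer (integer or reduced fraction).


By the scaled semicircle moment identity, m_{2k} = σ^{2k} · C_k with k = 10.
C_10 = (1/(k+1)) · C(2k, k) = (1/11) · C(20, 10) = (1/11) · 184756 = 16796.
σ^{2k} = (σ²)^k = (31/5)^10 = 819628286980801/9765625.

Therefore m_{20} = σ^{20} · C_10 = (819628286980801/9765625) · 16796 = 13766476708129533596/9765625.


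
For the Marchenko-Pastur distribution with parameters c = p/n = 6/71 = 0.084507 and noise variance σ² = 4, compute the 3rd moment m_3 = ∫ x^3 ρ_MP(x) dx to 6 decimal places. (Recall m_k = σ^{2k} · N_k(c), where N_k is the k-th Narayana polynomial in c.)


E[X³] = σ⁶ (1 + 3c + c²) (third MP moment). With σ² = 4 (so σ⁶ = 64) and c = 6/71 = 0.084507: E[X³] = 64 · (1 + 3·0.084507 + (0.084507)²) = 64 · 1.260663.

So E[X^3] = 80.682404.


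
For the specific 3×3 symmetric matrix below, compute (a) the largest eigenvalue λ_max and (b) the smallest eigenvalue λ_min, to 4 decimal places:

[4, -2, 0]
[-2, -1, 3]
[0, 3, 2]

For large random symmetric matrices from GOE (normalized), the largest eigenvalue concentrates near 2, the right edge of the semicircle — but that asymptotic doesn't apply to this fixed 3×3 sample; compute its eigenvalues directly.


Since M is real symmetric, all three eigenvalues are real; they are the roots of det(λI − M) = λ³ − (tr M) λ² + s λ − det M, where s is the sum of the principal 2×2 minors.
tr M = 4 + (-1) + 2 = 5.
s = (4·(-1) − (-2)²) + (4·2 − 0²) + ((-1)·2 − 3²) = -8 + 8 + (-11) = -11.
det M (expand along row 1) = 4·(-11) − (-2)·(-4) + 0·(-6) = -52.
Characteristic polynomial: λ³ − 5λ² − 11λ + 52 = 0.
Substitute λ = y + (tr M)/3 = y + 1.666667 to remove the quadratic term: y³ + p·y + q = 0 with p = s − (tr M)²/3 = -19.333333 and q = −2(tr M)³/27 + (tr M)·s/3 − det M = 24.407407.
Three real roots ⇒ use the trigonometric (Viète) form: r = 2√(−p/3) = 5.077182, φ = arccos(3q/(p·r)) = arccos(-0.745956) = 2.412766 rad.
y_k = r·cos(φ/3 − 2πk/3) for k = 0, 1, 2 gives y = 3.521776, 1.406311, -4.928088.
λ_k = y_k + 1.666667 gives λ = 5.1884, 3.0730, -3.2614 (check: the sum is 5.0000 = tr M).

Hence λ_max = 5.1884 and λ_min = -3.2614.


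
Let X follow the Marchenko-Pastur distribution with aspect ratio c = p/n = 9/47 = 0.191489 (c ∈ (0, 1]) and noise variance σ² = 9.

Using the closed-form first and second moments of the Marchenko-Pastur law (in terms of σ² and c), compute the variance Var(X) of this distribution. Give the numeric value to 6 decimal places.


Recall the MP moments m_1 = E[X] = σ² and m_2 = E[X²] = σ⁴ (1 + c).
m_1 = E[X] = σ² = 9, so m_1² = 81.
m_2 = E[X²] = σ⁴ (1 + c) = 81 · (1 + 0.191489) = 81 · 1.191489 = 96.510638.
(Note m_2 − m_1² simplifies to c · σ⁴ = 0.191489 · 81.)

Var(X) = m_2 − m_1² = 96.510638 − 81 = 15.510638.


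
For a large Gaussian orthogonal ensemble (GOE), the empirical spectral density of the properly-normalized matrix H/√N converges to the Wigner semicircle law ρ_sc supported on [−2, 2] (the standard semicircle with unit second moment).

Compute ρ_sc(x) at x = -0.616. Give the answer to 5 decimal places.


ρ_sc(x) = (1/(2π)) √(4 − x²). With x = -0.616:
  4 − x² = 4 − (-0.616)² = 4 − 0.379456 = 3.620544.
  √(4 − x²) = 1.902773.
  1/(2π) = 0.159155.
  ρ_sc(-0.616) = 0.159155 · 1.902773 = 0.302836.

Rounded to 5 decimal places: ρ_sc(-0.616) ≈ 0.30284.


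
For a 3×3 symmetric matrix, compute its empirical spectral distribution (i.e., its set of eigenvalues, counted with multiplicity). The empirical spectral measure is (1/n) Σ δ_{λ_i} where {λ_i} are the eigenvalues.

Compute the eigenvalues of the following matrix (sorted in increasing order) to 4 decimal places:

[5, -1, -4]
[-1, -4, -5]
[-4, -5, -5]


Since M is real symmetric, all three eigenvalues are real; they are the roots of det(λI − M) = λ³ − (tr M) λ² + s λ − det M, where s is the sum of the principal 2×2 minors.
tr M = 5 + (-4) + (-5) = -4.
s = (5·(-4) − (-1)²) + (5·(-5) − (-4)²) + ((-4)·(-5) − (-5)²) = -21 + (-41) + (-5) = -67.
det M (expand along row 1) = 5·(-5) − (-1)·(-15) + (-4)·(-11) = 4.
Characteristic polynomial: λ³ + 4λ² − 67λ − 4 = 0.
Substitute λ = y + (tr M)/3 = y − 1.333333 to remove the quadratic term: y³ + p·y + q = 0 with p = s − (tr M)²/3 = -72.333333 and q = −2(tr M)³/27 + (tr M)·s/3 − det M = 90.074074.
Three real roots ⇒ use the trigonometric (Viète) form: r = 2√(−p/3) = 9.820613, φ = arccos(3q/(p·r)) = arccos(-0.380403) = 1.961028 rad.
y_k = r·cos(φ/3 − 2πk/3) for k = 0, 1, 2 gives y = 7.796130, 1.273840, -9.069970.
λ_k = y_k − 1.333333 gives λ = 6.4628, -0.0595, -10.4033 (check: the sum is -4.0000 = tr M).

Eigenvalues sorted in increasing order: [-10.4033, -0.0595, 6.4628].


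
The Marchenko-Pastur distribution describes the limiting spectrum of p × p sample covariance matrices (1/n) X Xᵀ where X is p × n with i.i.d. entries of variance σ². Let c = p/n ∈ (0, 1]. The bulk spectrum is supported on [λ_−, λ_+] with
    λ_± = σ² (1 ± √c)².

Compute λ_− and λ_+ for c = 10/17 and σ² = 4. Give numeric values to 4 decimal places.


c = 10/17 = 0.588235; √c = 0.766965.
λ_− = σ² (1 − √c)² = 4 · (1 − 0.766965)² = 4 · (0.233035)² = 0.217221.
λ_+ = σ² (1 + √c)² = 4 · (1 + 0.766965)² = 4 · (1.766965)² = 12.488661.

Rounded to 4 decimal places: λ_− ≈ 0.2172, λ_+ ≈ 12.4887.


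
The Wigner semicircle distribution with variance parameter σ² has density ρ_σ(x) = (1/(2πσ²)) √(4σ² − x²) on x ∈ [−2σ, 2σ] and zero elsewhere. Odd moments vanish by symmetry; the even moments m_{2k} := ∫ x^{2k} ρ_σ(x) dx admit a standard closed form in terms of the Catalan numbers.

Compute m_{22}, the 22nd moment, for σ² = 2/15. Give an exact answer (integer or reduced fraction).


By the scaled semicircle moment identity, m_{2k} = σ^{2k} · C_k with k = 11.
C_11 = (1/(k+1)) · C(2k, k) = (1/12) · C(22, 11) = (1/12) · 705432 = 58786.
σ^{2k} = (σ²)^k = (2/15)^11 = 2048/8649755859375.

Therefore m_{22} = σ^{22} · C_11 = (2048/8649755859375) · 58786 = 120393728/8649755859375.


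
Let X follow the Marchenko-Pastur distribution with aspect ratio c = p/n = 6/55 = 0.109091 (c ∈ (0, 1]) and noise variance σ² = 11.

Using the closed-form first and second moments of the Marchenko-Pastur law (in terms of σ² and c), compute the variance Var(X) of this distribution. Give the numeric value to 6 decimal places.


Recall the MP moments m_1 = E[X] = σ² and m_2 = E[X²] = σ⁴ (1 + c).
m_1 = E[X] = σ² = 11, so m_1² = 121.
m_2 = E[X²] = σ⁴ (1 + c) = 121 · (1 + 0.109091) = 121 · 1.109091 = 134.200000.
(Note m_2 − m_1² simplifies to c · σ⁴ = 0.109091 · 121.)

Var(X) = m_2 − m_1² = 134.200000 − 121 = 13.200000.


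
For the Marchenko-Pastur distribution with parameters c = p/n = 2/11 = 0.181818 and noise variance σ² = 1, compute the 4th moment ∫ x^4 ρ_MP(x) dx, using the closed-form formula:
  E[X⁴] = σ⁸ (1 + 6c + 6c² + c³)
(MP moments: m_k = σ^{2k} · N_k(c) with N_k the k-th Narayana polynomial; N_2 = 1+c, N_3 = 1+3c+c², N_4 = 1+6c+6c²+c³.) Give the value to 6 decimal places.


E[X⁴] = σ⁸ (1 + 6c + 6c² + c³) (fourth MP moment). With σ² = 1 (so σ⁸ = 1) and c = 2/11 = 0.181818: E[X⁴] = 1 · (1 + 6·0.181818 + 6·(0.181818)² + (0.181818)³) = 1 · 2.295267.

So E[X^4] = 2.295267.


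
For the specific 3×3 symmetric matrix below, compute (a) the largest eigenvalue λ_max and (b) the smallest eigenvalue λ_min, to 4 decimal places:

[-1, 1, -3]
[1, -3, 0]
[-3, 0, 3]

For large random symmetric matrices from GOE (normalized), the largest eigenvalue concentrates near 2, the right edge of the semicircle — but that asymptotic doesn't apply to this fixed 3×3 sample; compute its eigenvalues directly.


Since M is real symmetric, all three eigenvalues are real; they are the roots of det(λI − M) = λ³ − (tr M) λ² + s λ − det M, where s is the sum of the principal 2×2 minors.
tr M = -1 + (-3) + 3 = -1.
s = ((-1)·(-3) − 1²) + ((-1)·3 − (-3)²) + ((-3)·3 − 0²) = 2 + (-12) + (-9) = -19.
det M (expand along row 1) = (-1)·(-9) − 1·3 + (-3)·(-9) = 33.
Characteristic polynomial: λ³ + λ² − 19λ − 33 = 0.
Substitute λ = y + (tr M)/3 = y − 0.333333 to remove the quadratic term: y³ + p·y + q = 0 with p = s − (tr M)²/3 = -19.333333 and q = −2(tr M)³/27 + (tr M)·s/3 − det M = -26.592593.
Three real roots ⇒ use the trigonometric (Viète) form: r = 2√(−p/3) = 5.077182, φ = arccos(3q/(p·r)) = arccos(0.812742) = 0.621954 rad.
y_k = r·cos(φ/3 − 2πk/3) for k = 0, 1, 2 gives y = 4.968462, -1.579176, -3.389286.
λ_k = y_k − 0.333333 gives λ = 4.6351, -1.9125, -3.7226 (check: the sum is -1.0000 = tr M).

Hence λ_max = 4.6351 and λ_min = -3.7226.


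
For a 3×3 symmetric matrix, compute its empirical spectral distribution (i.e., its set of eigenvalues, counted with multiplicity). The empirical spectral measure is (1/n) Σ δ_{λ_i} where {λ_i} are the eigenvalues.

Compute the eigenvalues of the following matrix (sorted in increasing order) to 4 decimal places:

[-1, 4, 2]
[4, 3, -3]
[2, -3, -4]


Since M is real symmetric, all three eigenvalues are real; they are the roots of det(λI − M) = λ³ − (tr M) λ² + s λ − det M, where s is the sum of the principal 2×2 minors.
tr M = -1 + 3 + (-4) = -2.
s = ((-1)·3 − 4²) + ((-1)·(-4) − 2²) + (3·(-4) − (-3)²) = -19 + 0 + (-21) = -40.
det M (expand along row 1) = (-1)·(-21) − 4·(-10) + 2·(-18) = 25.
Characteristic polynomial: λ³ + 2λ² − 40λ − 25 = 0.
Substitute λ = y + (tr M)/3 = y − 0.666667 to remove the quadratic term: y³ + p·y + q = 0 with p = s − (tr M)²/3 = -41.333333 and q = −2(tr M)³/27 + (tr M)·s/3 − det M = 2.259259.
Three real roots ⇒ use the trigonometric (Viète) form: r = 2√(−p/3) = 7.423686, φ = arccos(3q/(p·r)) = arccos(-0.022089) = 1.592887 rad.
y_k = r·cos(φ/3 − 2πk/3) for k = 0, 1, 2 gives y = 6.401594, 0.054663, -6.456258.
λ_k = y_k − 0.666667 gives λ = 5.7349, -0.6120, -7.1229 (check: the sum is -2.0000 = tr M).

Eigenvalues sorted in increasing order: [-7.1229, -0.6120, 5.7349].


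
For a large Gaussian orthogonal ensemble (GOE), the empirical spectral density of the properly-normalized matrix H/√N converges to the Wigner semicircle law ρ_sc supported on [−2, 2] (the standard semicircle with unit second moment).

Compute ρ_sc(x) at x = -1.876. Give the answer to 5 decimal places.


ρ_sc(x) = (1/(2π)) √(4 − x²). With x = -1.876:
  4 − x² = 4 − (-1.876)² = 4 − 3.519376 = 0.480624.
  √(4 − x²) = 0.693271.
  1/(2π) = 0.159155.
  ρ_sc(-1.876) = 0.159155 · 0.693271 = 0.110337.

Rounded to 5 decimal places: ρ_sc(-1.876) ≈ 0.11034.


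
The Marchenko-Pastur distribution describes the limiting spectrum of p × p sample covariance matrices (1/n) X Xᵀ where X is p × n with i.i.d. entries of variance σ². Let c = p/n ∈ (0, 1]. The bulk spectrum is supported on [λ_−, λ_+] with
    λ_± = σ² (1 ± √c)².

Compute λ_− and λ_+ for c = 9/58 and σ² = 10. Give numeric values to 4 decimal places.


c = 9/58 = 0.155172; √c = 0.393919.
λ_− = σ² (1 − √c)² = 10 · (1 − 0.393919)² = 10 · (0.606081)² = 3.673338.
λ_+ = σ² (1 + √c)² = 10 · (1 + 0.393919)² = 10 · (1.393919)² = 19.430110.

Rounded to 4 decimal places: λ_− ≈ 3.6733, λ_+ ≈ 19.4301.


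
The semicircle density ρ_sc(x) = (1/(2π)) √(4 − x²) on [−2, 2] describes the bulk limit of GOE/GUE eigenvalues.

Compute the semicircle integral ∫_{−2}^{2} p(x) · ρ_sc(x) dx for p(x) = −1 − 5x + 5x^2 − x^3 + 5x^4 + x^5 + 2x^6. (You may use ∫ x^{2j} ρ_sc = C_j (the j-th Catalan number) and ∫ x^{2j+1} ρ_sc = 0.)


Write p(x) = Σ a_i x^i, split into monomials and integrate each against ρ_sc separately.
Using ∫ x^{2j} ρ_sc = C_j = (1/(j+1)) C(2j, j) (Catalan numbers) and ∫ x^{2j+1} ρ_sc = 0 (odd monomials vanish by symmetry):
  i = 0 (even): a_0 · C_{0} = -1 · 1 = -1
  i = 1 (odd): ∫ x^1 ρ_sc = 0 (vanishes)
  i = 2 (even): a_2 · C_{1} = 5 · 1 = 5
  i = 3 (odd): ∫ x^3 ρ_sc = 0 (vanishes)
  i = 4 (even): a_4 · C_{2} = 5 · 2 = 10
  i = 5 (odd): ∫ x^5 ρ_sc = 0 (vanishes)
  i = 6 (even): a_6 · C_{3} = 2 · 5 = 10

Summing the contributions: ∫_{−2}^{2} p(x) ρ_sc(x) dx = (-1) + 5 + 10 + 10 = 24.
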